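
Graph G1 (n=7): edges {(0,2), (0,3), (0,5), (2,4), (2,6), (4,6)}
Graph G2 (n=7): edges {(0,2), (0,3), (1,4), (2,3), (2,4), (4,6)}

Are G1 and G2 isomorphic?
Yes, isomorphic

The graphs are isomorphic.
One valid mapping φ: V(G1) → V(G2): 0→4, 1→5, 2→2, 3→1, 4→0, 5→6, 6→3

Verify φ preserves adjacency — for each edge of G1, its image is an edge of G2:
  (0,2) → (φ(0),φ(2)) = (2,4) ∈ E(G2) ✓
  (0,3) → (φ(0),φ(3)) = (1,4) ∈ E(G2) ✓
  (0,5) → (φ(0),φ(5)) = (4,6) ∈ E(G2) ✓
  (2,4) → (φ(2),φ(4)) = (0,2) ∈ E(G2) ✓
  (2,6) → (φ(2),φ(6)) = (2,3) ∈ E(G2) ✓
  (4,6) → (φ(4),φ(6)) = (0,3) ∈ E(G2) ✓
All 6 edges of G1 map to edges of G2, and |E(G1)| = |E(G2)| = 6, so φ is a bijection on edges as well as vertices. Hence G1 ≅ G2.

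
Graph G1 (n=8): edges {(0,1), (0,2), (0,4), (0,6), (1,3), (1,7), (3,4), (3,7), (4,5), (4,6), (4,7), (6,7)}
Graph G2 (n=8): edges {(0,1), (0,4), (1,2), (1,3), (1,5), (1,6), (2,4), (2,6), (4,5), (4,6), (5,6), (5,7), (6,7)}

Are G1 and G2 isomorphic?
No, not isomorphic

The graphs are NOT isomorphic.

Counting triangles (3-cliques): G1 has 4, G2 has 5.
Triangle count is an isomorphism invariant, so differing triangle counts rule out isomorphism.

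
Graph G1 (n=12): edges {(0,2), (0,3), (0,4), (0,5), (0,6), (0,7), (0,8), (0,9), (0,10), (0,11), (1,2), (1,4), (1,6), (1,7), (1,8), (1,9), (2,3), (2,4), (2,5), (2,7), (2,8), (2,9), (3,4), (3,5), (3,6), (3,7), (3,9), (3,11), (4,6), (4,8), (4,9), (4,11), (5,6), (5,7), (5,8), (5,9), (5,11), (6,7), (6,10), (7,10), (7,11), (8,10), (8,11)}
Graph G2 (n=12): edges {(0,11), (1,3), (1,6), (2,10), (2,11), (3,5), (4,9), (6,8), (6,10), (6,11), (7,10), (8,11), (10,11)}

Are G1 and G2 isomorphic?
No, not isomorphic

The graphs are NOT isomorphic.

Degrees in G1: deg(0)=10, deg(1)=6, deg(2)=8, deg(3)=8, deg(4)=8, deg(5)=8, deg(6)=7, deg(7)=8, deg(8)=7, deg(9)=6, deg(10)=4, deg(11)=6.
Sorted degree sequence of G1: [10, 8, 8, 8, 8, 8, 7, 7, 6, 6, 6, 4].
Degrees in G2: deg(0)=1, deg(1)=2, deg(2)=2, deg(3)=2, deg(4)=1, deg(5)=1, deg(6)=4, deg(7)=1, deg(8)=2, deg(9)=1, deg(10)=4, deg(11)=5.
Sorted degree sequence of G2: [5, 4, 4, 2, 2, 2, 2, 1, 1, 1, 1, 1].
The (sorted) degree sequence is an isomorphism invariant, so since G1 and G2 have different degree sequences they cannot be isomorphic.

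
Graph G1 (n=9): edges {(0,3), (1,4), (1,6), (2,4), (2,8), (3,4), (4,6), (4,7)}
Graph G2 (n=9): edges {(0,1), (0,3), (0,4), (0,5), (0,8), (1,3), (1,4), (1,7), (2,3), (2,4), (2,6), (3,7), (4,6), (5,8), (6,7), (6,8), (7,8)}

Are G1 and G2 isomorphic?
No, not isomorphic

The graphs are NOT isomorphic.

Counting triangles (3-cliques): G1 has 1, G2 has 6.
Triangle count is an isomorphism invariant, so differing triangle counts rule out isomorphism.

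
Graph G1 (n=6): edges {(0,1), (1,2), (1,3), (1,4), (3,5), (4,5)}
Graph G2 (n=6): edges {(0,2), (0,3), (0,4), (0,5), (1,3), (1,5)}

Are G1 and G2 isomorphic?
Yes, isomorphic

The graphs are isomorphic.
One valid mapping φ: V(G1) → V(G2): 0→2, 1→0, 2→4, 3→5, 4→3, 5→1

Verify φ preserves adjacency — for each edge of G1, its image is an edge of G2:
  (0,1) → (φ(0),φ(1)) = (0,2) ∈ E(G2) ✓
  (1,2) → (φ(1),φ(2)) = (0,4) ∈ E(G2) ✓
  (1,3) → (φ(1),φ(3)) = (0,5) ∈ E(G2) ✓
  (1,4) → (φ(1),φ(4)) = (0,3) ∈ E(G2) ✓
  (3,5) → (φ(3),φ(5)) = (1,5) ∈ E(G2) ✓
  (4,5) → (φ(4),φ(5)) = (1,3) ∈ E(G2) ✓
All 6 edges of G1 map to edges of G2, and |E(G1)| = |E(G2)| = 6, so φ is a bijection on edges as well as vertices. Hence G1 ≅ G2.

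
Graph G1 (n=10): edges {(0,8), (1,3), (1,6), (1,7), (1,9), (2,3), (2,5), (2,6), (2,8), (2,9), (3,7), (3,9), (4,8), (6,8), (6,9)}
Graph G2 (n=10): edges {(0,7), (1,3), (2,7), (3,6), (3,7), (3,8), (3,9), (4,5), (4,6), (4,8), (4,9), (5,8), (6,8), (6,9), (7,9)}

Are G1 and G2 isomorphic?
Yes, isomorphic

The graphs are isomorphic.
One valid mapping φ: V(G1) → V(G2): 0→0, 1→4, 2→3, 3→8, 4→2, 5→1, 6→9, 7→5, 8→7, 9→6

Verify φ preserves adjacency — for each edge of G1, its image is an edge of G2:
  (0,8) → (φ(0),φ(8)) = (0,7) ∈ E(G2) ✓
  (1,3) → (φ(1),φ(3)) = (4,8) ∈ E(G2) ✓
  (1,6) → (φ(1),φ(6)) = (4,9) ∈ E(G2) ✓
  (1,7) → (φ(1),φ(7)) = (4,5) ∈ E(G2) ✓
  (1,9) → (φ(1),φ(9)) = (4,6) ∈ E(G2) ✓
  (2,3) → (φ(2),φ(3)) = (3,8) ∈ E(G2) ✓
  (2,5) → (φ(2),φ(5)) = (1,3) ∈ E(G2) ✓
  (2,6) → (φ(2),φ(6)) = (3,9) ∈ E(G2) ✓
  (2,8) → (φ(2),φ(8)) = (3,7) ∈ E(G2) ✓
  (2,9) → (φ(2),φ(9)) = (3,6) ∈ E(G2) ✓
  (3,7) → (φ(3),φ(7)) = (5,8) ∈ E(G2) ✓
  (3,9) → (φ(3),φ(9)) = (6,8) ∈ E(G2) ✓
  (4,8) → (φ(4),φ(8)) = (2,7) ∈ E(G2) ✓
  (6,8) → (φ(6),φ(8)) = (7,9) ∈ E(G2) ✓
  (6,9) → (φ(6),φ(9)) = (6,9) ∈ E(G2) ✓
All 15 edges of G1 map to edges of G2, and |E(G1)| = |E(G2)| = 15, so φ is a bijection on edges as well as vertices. Hence G1 ≅ G2.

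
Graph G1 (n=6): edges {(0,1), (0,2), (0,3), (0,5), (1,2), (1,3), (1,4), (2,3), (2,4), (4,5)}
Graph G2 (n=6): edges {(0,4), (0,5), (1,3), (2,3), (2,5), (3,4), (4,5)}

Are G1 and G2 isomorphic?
No, not isomorphic

The graphs are NOT isomorphic.

Counting triangles (3-cliques): G1 has 5, G2 has 1.
Triangle count is an isomorphism invariant, so differing triangle counts rule out isomorphism.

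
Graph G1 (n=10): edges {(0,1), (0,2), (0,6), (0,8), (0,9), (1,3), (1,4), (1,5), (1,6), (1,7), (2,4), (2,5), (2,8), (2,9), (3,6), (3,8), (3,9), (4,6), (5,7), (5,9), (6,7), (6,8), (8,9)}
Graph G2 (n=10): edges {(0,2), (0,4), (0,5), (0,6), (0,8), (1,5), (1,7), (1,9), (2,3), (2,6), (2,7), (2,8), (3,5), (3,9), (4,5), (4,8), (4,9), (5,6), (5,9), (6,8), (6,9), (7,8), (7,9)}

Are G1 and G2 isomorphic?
Yes, isomorphic

The graphs are isomorphic.
One valid mapping φ: V(G1) → V(G2): 0→6, 1→9, 2→2, 3→4, 4→3, 5→7, 6→5, 7→1, 8→0, 9→8

Verify φ preserves adjacency — for each edge of G1, its image is an edge of G2:
  (0,1) → (φ(0),φ(1)) = (6,9) ∈ E(G2) ✓
  (0,2) → (φ(0),φ(2)) = (2,6) ∈ E(G2) ✓
  (0,6) → (φ(0),φ(6)) = (5,6) ∈ E(G2) ✓
  (0,8) → (φ(0),φ(8)) = (0,6) ∈ E(G2) ✓
  (0,9) → (φ(0),φ(9)) = (6,8) ∈ E(G2) ✓
  (1,3) → (φ(1),φ(3)) = (4,9) ∈ E(G2) ✓
  (1,4) → (φ(1),φ(4)) = (3,9) ∈ E(G2) ✓
  (1,5) → (φ(1),φ(5)) = (7,9) ∈ E(G2) ✓
  (1,6) → (φ(1),φ(6)) = (5,9) ∈ E(G2) ✓
  (1,7) → (φ(1),φ(7)) = (1,9) ∈ E(G2) ✓
  (2,4) → (φ(2),φ(4)) = (2,3) ∈ E(G2) ✓
  (2,5) → (φ(2),φ(5)) = (2,7) ∈ E(G2) ✓
  (2,8) → (φ(2),φ(8)) = (0,2) ∈ E(G2) ✓
  (2,9) → (φ(2),φ(9)) = (2,8) ∈ E(G2) ✓
  (3,6) → (φ(3),φ(6)) = (4,5) ∈ E(G2) ✓
  (3,8) → (φ(3),φ(8)) = (0,4) ∈ E(G2) ✓
  (3,9) → (φ(3),φ(9)) = (4,8) ∈ E(G2) ✓
  (4,6) → (φ(4),φ(6)) = (3,5) ∈ E(G2) ✓
  (5,7) → (φ(5),φ(7)) = (1,7) ∈ E(G2) ✓
  (5,9) → (φ(5),φ(9)) = (7,8) ∈ E(G2) ✓
  (6,7) → (φ(6),φ(7)) = (1,5) ∈ E(G2) ✓
  (6,8) → (φ(6),φ(8)) = (0,5) ∈ E(G2) ✓
  (8,9) → (φ(8),φ(9)) = (0,8) ∈ E(G2) ✓
All 23 edges of G1 map to edges of G2, and |E(G1)| = |E(G2)| = 23, so φ is a bijection on edges as well as vertices. Hence G1 ≅ G2.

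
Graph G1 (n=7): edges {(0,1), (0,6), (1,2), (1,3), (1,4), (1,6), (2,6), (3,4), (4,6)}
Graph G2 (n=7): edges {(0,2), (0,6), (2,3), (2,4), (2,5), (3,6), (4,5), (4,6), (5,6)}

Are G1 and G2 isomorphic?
No, not isomorphic

The graphs are NOT isomorphic.

Degrees in G1: deg(0)=2, deg(1)=5, deg(2)=2, deg(3)=2, deg(4)=3, deg(5)=0, deg(6)=4.
Sorted degree sequence of G1: [5, 4, 3, 2, 2, 2, 0].
Degrees in G2: deg(0)=2, deg(1)=0, deg(2)=4, deg(3)=2, deg(4)=3, deg(5)=3, deg(6)=4.
Sorted degree sequence of G2: [4, 4, 3, 3, 2, 2, 0].
The (sorted) degree sequence is an isomorphism invariant, so since G1 and G2 have different degree sequences they cannot be isomorphic.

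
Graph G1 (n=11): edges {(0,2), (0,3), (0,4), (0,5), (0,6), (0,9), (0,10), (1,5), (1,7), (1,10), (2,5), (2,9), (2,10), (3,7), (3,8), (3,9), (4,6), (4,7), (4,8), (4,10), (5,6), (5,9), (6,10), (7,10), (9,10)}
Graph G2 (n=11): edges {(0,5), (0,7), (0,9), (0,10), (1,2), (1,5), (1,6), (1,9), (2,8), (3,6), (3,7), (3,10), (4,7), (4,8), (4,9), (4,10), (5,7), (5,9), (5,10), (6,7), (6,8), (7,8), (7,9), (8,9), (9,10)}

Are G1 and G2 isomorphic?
Yes, isomorphic

The graphs are isomorphic.
One valid mapping φ: V(G1) → V(G2): 0→9, 1→3, 2→0, 3→1, 4→8, 5→10, 6→4, 7→6, 8→2, 9→5, 10→7

Verify φ preserves adjacency — for each edge of G1, its image is an edge of G2:
  (0,2) → (φ(0),φ(2)) = (0,9) ∈ E(G2) ✓
  (0,3) → (φ(0),φ(3)) = (1,9) ∈ E(G2) ✓
  (0,4) → (φ(0),φ(4)) = (8,9) ∈ E(G2) ✓
  (0,5) → (φ(0),φ(5)) = (9,10) ∈ E(G2) ✓
  (0,6) → (φ(0),φ(6)) = (4,9) ∈ E(G2) ✓
  (0,9) → (φ(0),φ(9)) = (5,9) ∈ E(G2) ✓
  (0,10) → (φ(0),φ(10)) = (7,9) ∈ E(G2) ✓
  (1,5) → (φ(1),φ(5)) = (3,10) ∈ E(G2) ✓
  (1,7) → (φ(1),φ(7)) = (3,6) ∈ E(G2) ✓
  (1,10) → (φ(1),φ(10)) = (3,7) ∈ E(G2) ✓
  (2,5) → (φ(2),φ(5)) = (0,10) ∈ E(G2) ✓
  (2,9) → (φ(2),φ(9)) = (0,5) ∈ E(G2) ✓
  (2,10) → (φ(2),φ(10)) = (0,7) ∈ E(G2) ✓
  (3,7) → (φ(3),φ(7)) = (1,6) ∈ E(G2) ✓
  (3,8) → (φ(3),φ(8)) = (1,2) ∈ E(G2) ✓
  (3,9) → (φ(3),φ(9)) = (1,5) ∈ E(G2) ✓
  (4,6) → (φ(4),φ(6)) = (4,8) ∈ E(G2) ✓
  (4,7) → (φ(4),φ(7)) = (6,8) ∈ E(G2) ✓
  (4,8) → (φ(4),φ(8)) = (2,8) ∈ E(G2) ✓
  (4,10) → (φ(4),φ(10)) = (7,8) ∈ E(G2) ✓
  (5,6) → (φ(5),φ(6)) = (4,10) ∈ E(G2) ✓
  (5,9) → (φ(5),φ(9)) = (5,10) ∈ E(G2) ✓
  (6,10) → (φ(6),φ(10)) = (4,7) ∈ E(G2) ✓
  (7,10) → (φ(7),φ(10)) = (6,7) ∈ E(G2) ✓
  (9,10) → (φ(9),φ(10)) = (5,7) ∈ E(G2) ✓
All 25 edges of G1 map to edges of G2, and |E(G1)| = |E(G2)| = 25, so φ is a bijection on edges as well as vertices. Hence G1 ≅ G2.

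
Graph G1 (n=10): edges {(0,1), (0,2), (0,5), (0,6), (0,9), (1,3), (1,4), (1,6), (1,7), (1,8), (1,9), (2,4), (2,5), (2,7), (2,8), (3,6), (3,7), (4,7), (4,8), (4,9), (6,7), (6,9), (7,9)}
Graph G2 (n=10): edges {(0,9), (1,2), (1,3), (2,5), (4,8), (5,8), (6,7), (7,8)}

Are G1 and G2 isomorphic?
No, not isomorphic

The graphs are NOT isomorphic.

Connected components of G1: 1 component(s) with vertex sets [[0, 1, 2, 3, 4, 5, 6, 7, 8, 9]], sizes [10].
Connected components of G2: 2 component(s) with vertex sets [[0, 9], [1, 2, 3, 4, 5, 6, 7, 8]], sizes [2, 8].
The number of connected components (and the multiset of component sizes) is an isomorphism invariant — an isomorphism maps each component of G1 bijectively onto a component of G2. Since G1 has 1 component(s) and G2 has 2, they cannot be isomorphic.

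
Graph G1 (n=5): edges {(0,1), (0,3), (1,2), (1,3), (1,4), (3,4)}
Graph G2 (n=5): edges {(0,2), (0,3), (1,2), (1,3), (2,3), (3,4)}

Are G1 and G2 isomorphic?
Yes, isomorphic

The graphs are isomorphic.
One valid mapping φ: V(G1) → V(G2): 0→1, 1→3, 2→4, 3→2, 4→0

Verify φ preserves adjacency — for each edge of G1, its image is an edge of G2:
  (0,1) → (φ(0),φ(1)) = (1,3) ∈ E(G2) ✓
  (0,3) → (φ(0),φ(3)) = (1,2) ∈ E(G2) ✓
  (1,2) → (φ(1),φ(2)) = (3,4) ∈ E(G2) ✓
  (1,3) → (φ(1),φ(3)) = (2,3) ∈ E(G2) ✓
  (1,4) → (φ(1),φ(4)) = (0,3) ∈ E(G2) ✓
  (3,4) → (φ(3),φ(4)) = (0,2) ∈ E(G2) ✓
All 6 edges of G1 map to edges of G2, and |E(G1)| = |E(G2)| = 6, so φ is a bijection on edges as well as vertices. Hence G1 ≅ G2.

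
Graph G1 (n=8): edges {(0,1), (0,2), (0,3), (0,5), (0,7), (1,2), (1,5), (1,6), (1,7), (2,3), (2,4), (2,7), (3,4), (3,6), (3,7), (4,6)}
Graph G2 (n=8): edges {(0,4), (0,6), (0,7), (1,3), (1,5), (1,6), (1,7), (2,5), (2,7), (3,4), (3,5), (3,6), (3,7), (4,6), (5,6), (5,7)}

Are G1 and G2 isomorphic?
Yes, isomorphic

The graphs are isomorphic.
One valid mapping φ: V(G1) → V(G2): 0→5, 1→7, 2→3, 3→6, 4→4, 5→2, 6→0, 7→1

Verify φ preserves adjacency — for each edge of G1, its image is an edge of G2:
  (0,1) → (φ(0),φ(1)) = (5,7) ∈ E(G2) ✓
  (0,2) → (φ(0),φ(2)) = (3,5) ∈ E(G2) ✓
  (0,3) → (φ(0),φ(3)) = (5,6) ∈ E(G2) ✓
  (0,5) → (φ(0),φ(5)) = (2,5) ∈ E(G2) ✓
  (0,7) → (φ(0),φ(7)) = (1,5) ∈ E(G2) ✓
  (1,2) → (φ(1),φ(2)) = (3,7) ∈ E(G2) ✓
  (1,5) → (φ(1),φ(5)) = (2,7) ∈ E(G2) ✓
  (1,6) → (φ(1),φ(6)) = (0,7) ∈ E(G2) ✓
  (1,7) → (φ(1),φ(7)) = (1,7) ∈ E(G2) ✓
  (2,3) → (φ(2),φ(3)) = (3,6) ∈ E(G2) ✓
  (2,4) → (φ(2),φ(4)) = (3,4) ∈ E(G2) ✓
  (2,7) → (φ(2),φ(7)) = (1,3) ∈ E(G2) ✓
  (3,4) → (φ(3),φ(4)) = (4,6) ∈ E(G2) ✓
  (3,6) → (φ(3),φ(6)) = (0,6) ∈ E(G2) ✓
  (3,7) → (φ(3),φ(7)) = (1,6) ∈ E(G2) ✓
  (4,6) → (φ(4),φ(6)) = (0,4) ∈ E(G2) ✓
All 16 edges of G1 map to edges of G2, and |E(G1)| = |E(G2)| = 16, so φ is a bijection on edges as well as vertices. Hence G1 ≅ G2.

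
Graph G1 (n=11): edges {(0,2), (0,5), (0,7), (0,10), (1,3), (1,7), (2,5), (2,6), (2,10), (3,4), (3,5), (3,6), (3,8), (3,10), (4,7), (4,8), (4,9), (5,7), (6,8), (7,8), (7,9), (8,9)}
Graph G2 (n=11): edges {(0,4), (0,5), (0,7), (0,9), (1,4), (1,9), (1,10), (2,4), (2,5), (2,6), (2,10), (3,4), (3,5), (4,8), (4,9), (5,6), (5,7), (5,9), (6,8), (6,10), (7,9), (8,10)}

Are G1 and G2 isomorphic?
Yes, isomorphic

The graphs are isomorphic.
One valid mapping φ: V(G1) → V(G2): 0→6, 1→3, 2→10, 3→4, 4→0, 5→2, 6→1, 7→5, 8→9, 9→7, 10→8

Verify φ preserves adjacency — for each edge of G1, its image is an edge of G2:
  (0,2) → (φ(0),φ(2)) = (6,10) ∈ E(G2) ✓
  (0,5) → (φ(0),φ(5)) = (2,6) ∈ E(G2) ✓
  (0,7) → (φ(0),φ(7)) = (5,6) ∈ E(G2) ✓
  (0,10) → (φ(0),φ(10)) = (6,8) ∈ E(G2) ✓
  (1,3) → (φ(1),φ(3)) = (3,4) ∈ E(G2) ✓
  (1,7) → (φ(1),φ(7)) = (3,5) ∈ E(G2) ✓
  (2,5) → (φ(2),φ(5)) = (2,10) ∈ E(G2) ✓
  (2,6) → (φ(2),φ(6)) = (1,10) ∈ E(G2) ✓
  (2,10) → (φ(2),φ(10)) = (8,10) ∈ E(G2) ✓
  (3,4) → (φ(3),φ(4)) = (0,4) ∈ E(G2) ✓
  (3,5) → (φ(3),φ(5)) = (2,4) ∈ E(G2) ✓
  (3,6) → (φ(3),φ(6)) = (1,4) ∈ E(G2) ✓
  (3,8) → (φ(3),φ(8)) = (4,9) ∈ E(G2) ✓
  (3,10) → (φ(3),φ(10)) = (4,8) ∈ E(G2) ✓
  (4,7) → (φ(4),φ(7)) = (0,5) ∈ E(G2) ✓
  (4,8) → (φ(4),φ(8)) = (0,9) ∈ E(G2) ✓
  (4,9) → (φ(4),φ(9)) = (0,7) ∈ E(G2) ✓
  (5,7) → (φ(5),φ(7)) = (2,5) ∈ E(G2) ✓
  (6,8) → (φ(6),φ(8)) = (1,9) ∈ E(G2) ✓
  (7,8) → (φ(7),φ(8)) = (5,9) ∈ E(G2) ✓
  (7,9) → (φ(7),φ(9)) = (5,7) ∈ E(G2) ✓
  (8,9) → (φ(8),φ(9)) = (7,9) ∈ E(G2) ✓
All 22 edges of G1 map to edges of G2, and |E(G1)| = |E(G2)| = 22, so φ is a bijection on edges as well as vertices. Hence G1 ≅ G2.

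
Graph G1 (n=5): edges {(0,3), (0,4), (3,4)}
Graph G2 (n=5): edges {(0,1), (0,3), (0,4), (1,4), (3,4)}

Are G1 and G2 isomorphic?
No, not isomorphic

The graphs are NOT isomorphic.

Degrees in G1: deg(0)=2, deg(1)=0, deg(2)=0, deg(3)=2, deg(4)=2.
Sorted degree sequence of G1: [2, 2, 2, 0, 0].
Degrees in G2: deg(0)=3, deg(1)=2, deg(2)=0, deg(3)=2, deg(4)=3.
Sorted degree sequence of G2: [3, 3, 2, 2, 0].
The (sorted) degree sequence is an isomorphism invariant, so since G1 and G2 have different degree sequences they cannot be isomorphic.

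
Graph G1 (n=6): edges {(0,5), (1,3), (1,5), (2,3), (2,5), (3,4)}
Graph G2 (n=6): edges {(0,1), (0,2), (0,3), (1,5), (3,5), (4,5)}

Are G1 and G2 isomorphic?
Yes, isomorphic

The graphs are isomorphic.
One valid mapping φ: V(G1) → V(G2): 0→4, 1→3, 2→1, 3→0, 4→2, 5→5

Verify φ preserves adjacency — for each edge of G1, its image is an edge of G2:
  (0,5) → (φ(0),φ(5)) = (4,5) ∈ E(G2) ✓
  (1,3) → (φ(1),φ(3)) = (0,3) ∈ E(G2) ✓
  (1,5) → (φ(1),φ(5)) = (3,5) ∈ E(G2) ✓
  (2,3) → (φ(2),φ(3)) = (0,1) ∈ E(G2) ✓
  (2,5) → (φ(2),φ(5)) = (1,5) ∈ E(G2) ✓
  (3,4) → (φ(3),φ(4)) = (0,2) ∈ E(G2) ✓
All 6 edges of G1 map to edges of G2, and |E(G1)| = |E(G2)| = 6, so φ is a bijection on edges as well as vertices. Hence G1 ≅ G2.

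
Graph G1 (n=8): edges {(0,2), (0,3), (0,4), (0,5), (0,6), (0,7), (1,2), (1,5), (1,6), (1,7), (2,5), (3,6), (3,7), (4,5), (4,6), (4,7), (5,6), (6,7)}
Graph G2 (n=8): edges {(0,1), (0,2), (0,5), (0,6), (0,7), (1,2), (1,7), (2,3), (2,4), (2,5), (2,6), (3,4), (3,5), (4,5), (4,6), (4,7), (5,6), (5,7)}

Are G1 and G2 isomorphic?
Yes, isomorphic

The graphs are isomorphic.
One valid mapping φ: V(G1) → V(G2): 0→2, 1→7, 2→1, 3→3, 4→6, 5→0, 6→5, 7→4

Verify φ preserves adjacency — for each edge of G1, its image is an edge of G2:
  (0,2) → (φ(0),φ(2)) = (1,2) ∈ E(G2) ✓
  (0,3) → (φ(0),φ(3)) = (2,3) ∈ E(G2) ✓
  (0,4) → (φ(0),φ(4)) = (2,6) ∈ E(G2) ✓
  (0,5) → (φ(0),φ(5)) = (0,2) ∈ E(G2) ✓
  (0,6) → (φ(0),φ(6)) = (2,5) ∈ E(G2) ✓
  (0,7) → (φ(0),φ(7)) = (2,4) ∈ E(G2) ✓
  (1,2) → (φ(1),φ(2)) = (1,7) ∈ E(G2) ✓
  (1,5) → (φ(1),φ(5)) = (0,7) ∈ E(G2) ✓
  (1,6) → (φ(1),φ(6)) = (5,7) ∈ E(G2) ✓
  (1,7) → (φ(1),φ(7)) = (4,7) ∈ E(G2) ✓
  (2,5) → (φ(2),φ(5)) = (0,1) ∈ E(G2) ✓
  (3,6) → (φ(3),φ(6)) = (3,5) ∈ E(G2) ✓
  (3,7) → (φ(3),φ(7)) = (3,4) ∈ E(G2) ✓
  (4,5) → (φ(4),φ(5)) = (0,6) ∈ E(G2) ✓
  (4,6) → (φ(4),φ(6)) = (5,6) ∈ E(G2) ✓
  (4,7) → (φ(4),φ(7)) = (4,6) ∈ E(G2) ✓
  (5,6) → (φ(5),φ(6)) = (0,5) ∈ E(G2) ✓
  (6,7) → (φ(6),φ(7)) = (4,5) ∈ E(G2) ✓
All 18 edges of G1 map to edges of G2, and |E(G1)| = |E(G2)| = 18, so φ is a bijection on edges as well as vertices. Hence G1 ≅ G2.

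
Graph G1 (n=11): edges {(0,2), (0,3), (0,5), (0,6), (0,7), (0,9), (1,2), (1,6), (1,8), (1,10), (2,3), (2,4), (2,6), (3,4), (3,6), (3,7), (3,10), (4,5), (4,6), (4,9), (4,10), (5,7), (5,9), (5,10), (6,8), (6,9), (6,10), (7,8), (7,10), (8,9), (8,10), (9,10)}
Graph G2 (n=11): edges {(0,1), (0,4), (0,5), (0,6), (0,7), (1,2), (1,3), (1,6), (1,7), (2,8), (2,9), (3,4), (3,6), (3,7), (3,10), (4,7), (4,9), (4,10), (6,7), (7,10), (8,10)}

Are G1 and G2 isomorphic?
No, not isomorphic

The graphs are NOT isomorphic.

Degrees in G1: deg(0)=6, deg(1)=4, deg(2)=5, deg(3)=6, deg(4)=6, deg(5)=5, deg(6)=8, deg(7)=5, deg(8)=5, deg(9)=6, deg(10)=8.
Sorted degree sequence of G1: [8, 8, 6, 6, 6, 6, 5, 5, 5, 5, 4].
Degrees in G2: deg(0)=5, deg(1)=5, deg(2)=3, deg(3)=5, deg(4)=5, deg(5)=1, deg(6)=4, deg(7)=6, deg(8)=2, deg(9)=2, deg(10)=4.
Sorted degree sequence of G2: [6, 5, 5, 5, 5, 4, 4, 3, 2, 2, 1].
The (sorted) degree sequence is an isomorphism invariant, so since G1 and G2 have different degree sequences they cannot be isomorphic.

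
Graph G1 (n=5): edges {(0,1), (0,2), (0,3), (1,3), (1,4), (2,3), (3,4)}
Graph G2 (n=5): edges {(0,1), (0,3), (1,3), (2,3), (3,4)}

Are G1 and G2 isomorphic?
No, not isomorphic

The graphs are NOT isomorphic.

Degrees in G1: deg(0)=3, deg(1)=3, deg(2)=2, deg(3)=4, deg(4)=2.
Sorted degree sequence of G1: [4, 3, 3, 2, 2].
Degrees in G2: deg(0)=2, deg(1)=2, deg(2)=1, deg(3)=4, deg(4)=1.
Sorted degree sequence of G2: [4, 2, 2, 1, 1].
The (sorted) degree sequence is an isomorphism invariant, so since G1 and G2 have different degree sequences they cannot be isomorphic.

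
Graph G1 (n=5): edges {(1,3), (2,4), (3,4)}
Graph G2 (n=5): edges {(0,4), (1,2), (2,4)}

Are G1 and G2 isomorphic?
Yes, isomorphic

The graphs are isomorphic.
One valid mapping φ: V(G1) → V(G2): 0→3, 1→1, 2→0, 3→2, 4→4

Verify φ preserves adjacency — for each edge of G1, its image is an edge of G2:
  (1,3) → (φ(1),φ(3)) = (1,2) ∈ E(G2) ✓
  (2,4) → (φ(2),φ(4)) = (0,4) ∈ E(G2) ✓
  (3,4) → (φ(3),φ(4)) = (2,4) ∈ E(G2) ✓
All 3 edges of G1 map to edges of G2, and |E(G1)| = |E(G2)| = 3, so φ is a bijection on edges as well as vertices. Hence G1 ≅ G2.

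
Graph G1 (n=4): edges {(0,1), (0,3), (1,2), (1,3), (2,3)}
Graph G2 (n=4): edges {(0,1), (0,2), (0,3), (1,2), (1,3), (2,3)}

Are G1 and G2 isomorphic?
No, not isomorphic

The graphs are NOT isomorphic.

Degrees in G1: deg(0)=2, deg(1)=3, deg(2)=2, deg(3)=3.
Sorted degree sequence of G1: [3, 3, 2, 2].
Degrees in G2: deg(0)=3, deg(1)=3, deg(2)=3, deg(3)=3.
Sorted degree sequence of G2: [3, 3, 3, 3].
The (sorted) degree sequence is an isomorphism invariant, so since G1 and G2 have different degree sequences they cannot be isomorphic.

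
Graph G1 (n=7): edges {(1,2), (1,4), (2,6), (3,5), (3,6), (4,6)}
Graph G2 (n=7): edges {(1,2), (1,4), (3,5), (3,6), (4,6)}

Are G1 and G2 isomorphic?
No, not isomorphic

The graphs are NOT isomorphic.

Counting edges: G1 has 6 edge(s); G2 has 5 edge(s).
Edge count is an isomorphism invariant (a bijection on vertices induces a bijection on edges), so differing edge counts rule out isomorphism.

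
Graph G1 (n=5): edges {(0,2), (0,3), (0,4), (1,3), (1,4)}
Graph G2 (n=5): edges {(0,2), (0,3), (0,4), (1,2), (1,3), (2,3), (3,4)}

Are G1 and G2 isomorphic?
No, not isomorphic

The graphs are NOT isomorphic.

Degrees in G1: deg(0)=3, deg(1)=2, deg(2)=1, deg(3)=2, deg(4)=2.
Sorted degree sequence of G1: [3, 2, 2, 2, 1].
Degrees in G2: deg(0)=3, deg(1)=2, deg(2)=3, deg(3)=4, deg(4)=2.
Sorted degree sequence of G2: [4, 3, 3, 2, 2].
The (sorted) degree sequence is an isomorphism invariant, so since G1 and G2 have different degree sequences they cannot be isomorphic.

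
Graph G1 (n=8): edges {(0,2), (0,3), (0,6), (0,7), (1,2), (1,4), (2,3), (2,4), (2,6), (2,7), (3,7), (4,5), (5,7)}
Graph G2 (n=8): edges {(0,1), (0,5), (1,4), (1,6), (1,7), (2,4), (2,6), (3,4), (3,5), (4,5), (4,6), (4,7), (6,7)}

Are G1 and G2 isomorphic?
Yes, isomorphic

The graphs are isomorphic.
One valid mapping φ: V(G1) → V(G2): 0→6, 1→3, 2→4, 3→7, 4→5, 5→0, 6→2, 7→1

Verify φ preserves adjacency — for each edge of G1, its image is an edge of G2:
  (0,2) → (φ(0),φ(2)) = (4,6) ∈ E(G2) ✓
  (0,3) → (φ(0),φ(3)) = (6,7) ∈ E(G2) ✓
  (0,6) → (φ(0),φ(6)) = (2,6) ∈ E(G2) ✓
  (0,7) → (φ(0),φ(7)) = (1,6) ∈ E(G2) ✓
  (1,2) → (φ(1),φ(2)) = (3,4) ∈ E(G2) ✓
  (1,4) → (φ(1),φ(4)) = (3,5) ∈ E(G2) ✓
  (2,3) → (φ(2),φ(3)) = (4,7) ∈ E(G2) ✓
  (2,4) → (φ(2),φ(4)) = (4,5) ∈ E(G2) ✓
  (2,6) → (φ(2),φ(6)) = (2,4) ∈ E(G2) ✓
  (2,7) → (φ(2),φ(7)) = (1,4) ∈ E(G2) ✓
  (3,7) → (φ(3),φ(7)) = (1,7) ∈ E(G2) ✓
  (4,5) → (φ(4),φ(5)) = (0,5) ∈ E(G2) ✓
  (5,7) → (φ(5),φ(7)) = (0,1) ∈ E(G2) ✓
All 13 edges of G1 map to edges of G2, and |E(G1)| = |E(G2)| = 13, so φ is a bijection on edges as well as vertices. Hence G1 ≅ G2.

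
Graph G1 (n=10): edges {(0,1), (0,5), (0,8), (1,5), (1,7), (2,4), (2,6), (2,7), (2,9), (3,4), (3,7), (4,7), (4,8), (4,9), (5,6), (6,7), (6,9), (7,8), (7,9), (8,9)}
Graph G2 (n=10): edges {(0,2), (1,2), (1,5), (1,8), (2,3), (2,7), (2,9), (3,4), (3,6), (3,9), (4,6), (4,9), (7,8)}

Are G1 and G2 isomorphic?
No, not isomorphic

The graphs are NOT isomorphic.

Degrees in G1: deg(0)=3, deg(1)=3, deg(2)=4, deg(3)=2, deg(4)=5, deg(5)=3, deg(6)=4, deg(7)=7, deg(8)=4, deg(9)=5.
Sorted degree sequence of G1: [7, 5, 5, 4, 4, 4, 3, 3, 3, 2].
Degrees in G2: deg(0)=1, deg(1)=3, deg(2)=5, deg(3)=4, deg(4)=3, deg(5)=1, deg(6)=2, deg(7)=2, deg(8)=2, deg(9)=3.
Sorted degree sequence of G2: [5, 4, 3, 3, 3, 2, 2, 2, 1, 1].
The (sorted) degree sequence is an isomorphism invariant, so since G1 and G2 have different degree sequences they cannot be isomorphic.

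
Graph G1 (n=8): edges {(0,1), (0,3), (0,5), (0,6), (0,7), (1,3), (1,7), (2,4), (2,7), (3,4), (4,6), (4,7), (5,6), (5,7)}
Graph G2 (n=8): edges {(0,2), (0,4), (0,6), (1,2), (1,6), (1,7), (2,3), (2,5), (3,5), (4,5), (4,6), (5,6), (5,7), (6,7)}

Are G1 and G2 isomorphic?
Yes, isomorphic

The graphs are isomorphic.
One valid mapping φ: V(G1) → V(G2): 0→6, 1→4, 2→3, 3→0, 4→2, 5→7, 6→1, 7→5

Verify φ preserves adjacency — for each edge of G1, its image is an edge of G2:
  (0,1) → (φ(0),φ(1)) = (4,6) ∈ E(G2) ✓
  (0,3) → (φ(0),φ(3)) = (0,6) ∈ E(G2) ✓
  (0,5) → (φ(0),φ(5)) = (6,7) ∈ E(G2) ✓
  (0,6) → (φ(0),φ(6)) = (1,6) ∈ E(G2) ✓
  (0,7) → (φ(0),φ(7)) = (5,6) ∈ E(G2) ✓
  (1,3) → (φ(1),φ(3)) = (0,4) ∈ E(G2) ✓
  (1,7) → (φ(1),φ(7)) = (4,5) ∈ E(G2) ✓
  (2,4) → (φ(2),φ(4)) = (2,3) ∈ E(G2) ✓
  (2,7) → (φ(2),φ(7)) = (3,5) ∈ E(G2) ✓
  (3,4) → (φ(3),φ(4)) = (0,2) ∈ E(G2) ✓
  (4,6) → (φ(4),φ(6)) = (1,2) ∈ E(G2) ✓
  (4,7) → (φ(4),φ(7)) = (2,5) ∈ E(G2) ✓
  (5,6) → (φ(5),φ(6)) = (1,7) ∈ E(G2) ✓
  (5,7) → (φ(5),φ(7)) = (5,7) ∈ E(G2) ✓
All 14 edges of G1 map to edges of G2, and |E(G1)| = |E(G2)| = 14, so φ is a bijection on edges as well as vertices. Hence G1 ≅ G2.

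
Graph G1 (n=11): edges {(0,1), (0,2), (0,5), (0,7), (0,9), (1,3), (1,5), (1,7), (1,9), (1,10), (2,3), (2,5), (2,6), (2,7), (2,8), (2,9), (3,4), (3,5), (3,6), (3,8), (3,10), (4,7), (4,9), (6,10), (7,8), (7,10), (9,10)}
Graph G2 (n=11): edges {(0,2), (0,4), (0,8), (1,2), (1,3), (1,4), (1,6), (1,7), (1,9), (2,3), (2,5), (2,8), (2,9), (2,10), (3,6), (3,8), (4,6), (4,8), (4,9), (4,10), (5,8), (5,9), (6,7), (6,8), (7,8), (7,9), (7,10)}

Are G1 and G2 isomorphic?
Yes, isomorphic

The graphs are isomorphic.
One valid mapping φ: V(G1) → V(G2): 0→6, 1→1, 2→8, 3→2, 4→10, 5→3, 6→5, 7→4, 8→0, 9→7, 10→9

Verify φ preserves adjacency — for each edge of G1, its image is an edge of G2:
  (0,1) → (φ(0),φ(1)) = (1,6) ∈ E(G2) ✓
  (0,2) → (φ(0),φ(2)) = (6,8) ∈ E(G2) ✓
  (0,5) → (φ(0),φ(5)) = (3,6) ∈ E(G2) ✓
  (0,7) → (φ(0),φ(7)) = (4,6) ∈ E(G2) ✓
  (0,9) → (φ(0),φ(9)) = (6,7) ∈ E(G2) ✓
  (1,3) → (φ(1),φ(3)) = (1,2) ∈ E(G2) ✓
  (1,5) → (φ(1),φ(5)) = (1,3) ∈ E(G2) ✓
  (1,7) → (φ(1),φ(7)) = (1,4) ∈ E(G2) ✓
  (1,9) → (φ(1),φ(9)) = (1,7) ∈ E(G2) ✓
  (1,10) → (φ(1),φ(10)) = (1,9) ∈ E(G2) ✓
  (2,3) → (φ(2),φ(3)) = (2,8) ∈ E(G2) ✓
  (2,5) → (φ(2),φ(5)) = (3,8) ∈ E(G2) ✓
  (2,6) → (φ(2),φ(6)) = (5,8) ∈ E(G2) ✓
  (2,7) → (φ(2),φ(7)) = (4,8) ∈ E(G2) ✓
  (2,8) → (φ(2),φ(8)) = (0,8) ∈ E(G2) ✓
  (2,9) → (φ(2),φ(9)) = (7,8) ∈ E(G2) ✓
  (3,4) → (φ(3),φ(4)) = (2,10) ∈ E(G2) ✓
  (3,5) → (φ(3),φ(5)) = (2,3) ∈ E(G2) ✓
  (3,6) → (φ(3),φ(6)) = (2,5) ∈ E(G2) ✓
  (3,8) → (φ(3),φ(8)) = (0,2) ∈ E(G2) ✓
  (3,10) → (φ(3),φ(10)) = (2,9) ∈ E(G2) ✓
  (4,7) → (φ(4),φ(7)) = (4,10) ∈ E(G2) ✓
  (4,9) → (φ(4),φ(9)) = (7,10) ∈ E(G2) ✓
  (6,10) → (φ(6),φ(10)) = (5,9) ∈ E(G2) ✓
  (7,8) → (φ(7),φ(8)) = (0,4) ∈ E(G2) ✓
  (7,10) → (φ(7),φ(10)) = (4,9) ∈ E(G2) ✓
  (9,10) → (φ(9),φ(10)) = (7,9) ∈ E(G2) ✓
All 27 edges of G1 map to edges of G2, and |E(G1)| = |E(G2)| = 27, so φ is a bijection on edges as well as vertices. Hence G1 ≅ G2.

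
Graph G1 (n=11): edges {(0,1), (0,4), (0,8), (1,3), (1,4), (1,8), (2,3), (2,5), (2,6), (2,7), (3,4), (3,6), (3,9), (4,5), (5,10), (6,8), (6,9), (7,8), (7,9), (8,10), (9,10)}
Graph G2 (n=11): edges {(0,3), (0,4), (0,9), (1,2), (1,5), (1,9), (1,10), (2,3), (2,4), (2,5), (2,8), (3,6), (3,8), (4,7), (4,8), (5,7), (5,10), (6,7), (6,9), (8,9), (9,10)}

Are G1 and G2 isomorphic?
Yes, isomorphic

The graphs are isomorphic.
One valid mapping φ: V(G1) → V(G2): 0→10, 1→1, 2→4, 3→2, 4→5, 5→7, 6→8, 7→0, 8→9, 9→3, 10→6

Verify φ preserves adjacency — for each edge of G1, its image is an edge of G2:
  (0,1) → (φ(0),φ(1)) = (1,10) ∈ E(G2) ✓
  (0,4) → (φ(0),φ(4)) = (5,10) ∈ E(G2) ✓
  (0,8) → (φ(0),φ(8)) = (9,10) ∈ E(G2) ✓
  (1,3) → (φ(1),φ(3)) = (1,2) ∈ E(G2) ✓
  (1,4) → (φ(1),φ(4)) = (1,5) ∈ E(G2) ✓
  (1,8) → (φ(1),φ(8)) = (1,9) ∈ E(G2) ✓
  (2,3) → (φ(2),φ(3)) = (2,4) ∈ E(G2) ✓
  (2,5) → (φ(2),φ(5)) = (4,7) ∈ E(G2) ✓
  (2,6) → (φ(2),φ(6)) = (4,8) ∈ E(G2) ✓
  (2,7) → (φ(2),φ(7)) = (0,4) ∈ E(G2) ✓
  (3,4) → (φ(3),φ(4)) = (2,5) ∈ E(G2) ✓
  (3,6) → (φ(3),φ(6)) = (2,8) ∈ E(G2) ✓
  (3,9) → (φ(3),φ(9)) = (2,3) ∈ E(G2) ✓
  (4,5) → (φ(4),φ(5)) = (5,7) ∈ E(G2) ✓
  (5,10) → (φ(5),φ(10)) = (6,7) ∈ E(G2) ✓
  (6,8) → (φ(6),φ(8)) = (8,9) ∈ E(G2) ✓
  (6,9) → (φ(6),φ(9)) = (3,8) ∈ E(G2) ✓
  (7,8) → (φ(7),φ(8)) = (0,9) ∈ E(G2) ✓
  (7,9) → (φ(7),φ(9)) = (0,3) ∈ E(G2) ✓
  (8,10) → (φ(8),φ(10)) = (6,9) ∈ E(G2) ✓
  (9,10) → (φ(9),φ(10)) = (3,6) ∈ E(G2) ✓
All 21 edges of G1 map to edges of G2, and |E(G1)| = |E(G2)| = 21, so φ is a bijection on edges as well as vertices. Hence G1 ≅ G2.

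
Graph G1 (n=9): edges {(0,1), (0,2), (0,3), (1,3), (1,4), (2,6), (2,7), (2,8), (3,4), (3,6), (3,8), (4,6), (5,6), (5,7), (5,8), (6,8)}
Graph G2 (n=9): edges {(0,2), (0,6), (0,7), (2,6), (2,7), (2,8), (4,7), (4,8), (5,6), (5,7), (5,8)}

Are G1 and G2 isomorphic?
No, not isomorphic

The graphs are NOT isomorphic.

Connected components of G1: 1 component(s) with vertex sets [[0, 1, 2, 3, 4, 5, 6, 7, 8]], sizes [9].
Connected components of G2: 3 component(s) with vertex sets [[1], [3], [0, 2, 4, 5, 6, 7, 8]], sizes [1, 1, 7].
The number of connected components (and the multiset of component sizes) is an isomorphism invariant — an isomorphism maps each component of G1 bijectively onto a component of G2. Since G1 has 1 component(s) and G2 has 3, they cannot be isomorphic.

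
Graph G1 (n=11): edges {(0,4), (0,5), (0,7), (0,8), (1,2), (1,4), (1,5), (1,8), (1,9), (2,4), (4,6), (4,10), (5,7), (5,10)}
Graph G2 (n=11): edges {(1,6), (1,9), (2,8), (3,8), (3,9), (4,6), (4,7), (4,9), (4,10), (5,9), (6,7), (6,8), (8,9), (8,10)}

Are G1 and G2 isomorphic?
Yes, isomorphic

The graphs are isomorphic.
One valid mapping φ: V(G1) → V(G2): 0→4, 1→8, 2→3, 3→0, 4→9, 5→6, 6→5, 7→7, 8→10, 9→2, 10→1

Verify φ preserves adjacency — for each edge of G1, its image is an edge of G2:
  (0,4) → (φ(0),φ(4)) = (4,9) ∈ E(G2) ✓
  (0,5) → (φ(0),φ(5)) = (4,6) ∈ E(G2) ✓
  (0,7) → (φ(0),φ(7)) = (4,7) ∈ E(G2) ✓
  (0,8) → (φ(0),φ(8)) = (4,10) ∈ E(G2) ✓
  (1,2) → (φ(1),φ(2)) = (3,8) ∈ E(G2) ✓
  (1,4) → (φ(1),φ(4)) = (8,9) ∈ E(G2) ✓
  (1,5) → (φ(1),φ(5)) = (6,8) ∈ E(G2) ✓
  (1,8) → (φ(1),φ(8)) = (8,10) ∈ E(G2) ✓
  (1,9) → (φ(1),φ(9)) = (2,8) ∈ E(G2) ✓
  (2,4) → (φ(2),φ(4)) = (3,9) ∈ E(G2) ✓
  (4,6) → (φ(4),φ(6)) = (5,9) ∈ E(G2) ✓
  (4,10) → (φ(4),φ(10)) = (1,9) ∈ E(G2) ✓
  (5,7) → (φ(5),φ(7)) = (6,7) ∈ E(G2) ✓
  (5,10) → (φ(5),φ(10)) = (1,6) ∈ E(G2) ✓
All 14 edges of G1 map to edges of G2, and |E(G1)| = |E(G2)| = 14, so φ is a bijection on edges as well as vertices. Hence G1 ≅ G2.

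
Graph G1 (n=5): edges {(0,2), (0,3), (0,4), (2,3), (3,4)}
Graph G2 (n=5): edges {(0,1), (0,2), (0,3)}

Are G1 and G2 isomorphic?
No, not isomorphic

The graphs are NOT isomorphic.

Counting triangles (3-cliques): G1 has 2, G2 has 0.
Triangle count is an isomorphism invariant, so differing triangle counts rule out isomorphism.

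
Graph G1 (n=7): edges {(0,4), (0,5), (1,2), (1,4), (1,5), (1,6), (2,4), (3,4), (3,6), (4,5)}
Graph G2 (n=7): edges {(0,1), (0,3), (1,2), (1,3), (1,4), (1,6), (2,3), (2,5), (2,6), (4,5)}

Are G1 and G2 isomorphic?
Yes, isomorphic

The graphs are isomorphic.
One valid mapping φ: V(G1) → V(G2): 0→0, 1→2, 2→6, 3→4, 4→1, 5→3, 6→5

Verify φ preserves adjacency — for each edge of G1, its image is an edge of G2:
  (0,4) → (φ(0),φ(4)) = (0,1) ∈ E(G2) ✓
  (0,5) → (φ(0),φ(5)) = (0,3) ∈ E(G2) ✓
  (1,2) → (φ(1),φ(2)) = (2,6) ∈ E(G2) ✓
  (1,4) → (φ(1),φ(4)) = (1,2) ∈ E(G2) ✓
  (1,5) → (φ(1),φ(5)) = (2,3) ∈ E(G2) ✓
  (1,6) → (φ(1),φ(6)) = (2,5) ∈ E(G2) ✓
  (2,4) → (φ(2),φ(4)) = (1,6) ∈ E(G2) ✓
  (3,4) → (φ(3),φ(4)) = (1,4) ∈ E(G2) ✓
  (3,6) → (φ(3),φ(6)) = (4,5) ∈ E(G2) ✓
  (4,5) → (φ(4),φ(5)) = (1,3) ∈ E(G2) ✓
All 10 edges of G1 map to edges of G2, and |E(G1)| = |E(G2)| = 10, so φ is a bijection on edges as well as vertices. Hence G1 ≅ G2.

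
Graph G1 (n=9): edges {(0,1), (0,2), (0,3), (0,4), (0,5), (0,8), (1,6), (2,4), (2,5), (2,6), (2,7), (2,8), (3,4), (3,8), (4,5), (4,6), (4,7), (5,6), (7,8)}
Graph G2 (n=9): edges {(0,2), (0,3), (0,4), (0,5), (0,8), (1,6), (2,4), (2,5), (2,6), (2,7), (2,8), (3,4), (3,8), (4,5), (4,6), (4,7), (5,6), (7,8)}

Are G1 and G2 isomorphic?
No, not isomorphic

The graphs are NOT isomorphic.

Counting edges: G1 has 19 edge(s); G2 has 18 edge(s).
Edge count is an isomorphism invariant (a bijection on vertices induces a bijection on edges), so differing edge counts rule out isomorphism.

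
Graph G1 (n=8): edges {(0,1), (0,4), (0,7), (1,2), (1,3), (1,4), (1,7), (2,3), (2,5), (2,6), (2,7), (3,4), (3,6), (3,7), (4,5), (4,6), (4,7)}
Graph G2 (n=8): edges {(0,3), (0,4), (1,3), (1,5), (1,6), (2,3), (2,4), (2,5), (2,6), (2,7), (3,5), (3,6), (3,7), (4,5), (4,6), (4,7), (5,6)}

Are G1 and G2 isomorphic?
Yes, isomorphic

The graphs are isomorphic.
One valid mapping φ: V(G1) → V(G2): 0→1, 1→6, 2→4, 3→2, 4→3, 5→0, 6→7, 7→5

Verify φ preserves adjacency — for each edge of G1, its image is an edge of G2:
  (0,1) → (φ(0),φ(1)) = (1,6) ∈ E(G2) ✓
  (0,4) → (φ(0),φ(4)) = (1,3) ∈ E(G2) ✓
  (0,7) → (φ(0),φ(7)) = (1,5) ∈ E(G2) ✓
  (1,2) → (φ(1),φ(2)) = (4,6) ∈ E(G2) ✓
  (1,3) → (φ(1),φ(3)) = (2,6) ∈ E(G2) ✓
  (1,4) → (φ(1),φ(4)) = (3,6) ∈ E(G2) ✓
  (1,7) → (φ(1),φ(7)) = (5,6) ∈ E(G2) ✓
  (2,3) → (φ(2),φ(3)) = (2,4) ∈ E(G2) ✓
  (2,5) → (φ(2),φ(5)) = (0,4) ∈ E(G2) ✓
  (2,6) → (φ(2),φ(6)) = (4,7) ∈ E(G2) ✓
  (2,7) → (φ(2),φ(7)) = (4,5) ∈ E(G2) ✓
  (3,4) → (φ(3),φ(4)) = (2,3) ∈ E(G2) ✓
  (3,6) → (φ(3),φ(6)) = (2,7) ∈ E(G2) ✓
  (3,7) → (φ(3),φ(7)) = (2,5) ∈ E(G2) ✓
  (4,5) → (φ(4),φ(5)) = (0,3) ∈ E(G2) ✓
  (4,6) → (φ(4),φ(6)) = (3,7) ∈ E(G2) ✓
  (4,7) → (φ(4),φ(7)) = (3,5) ∈ E(G2) ✓
All 17 edges of G1 map to edges of G2, and |E(G1)| = |E(G2)| = 17, so φ is a bijection on edges as well as vertices. Hence G1 ≅ G2.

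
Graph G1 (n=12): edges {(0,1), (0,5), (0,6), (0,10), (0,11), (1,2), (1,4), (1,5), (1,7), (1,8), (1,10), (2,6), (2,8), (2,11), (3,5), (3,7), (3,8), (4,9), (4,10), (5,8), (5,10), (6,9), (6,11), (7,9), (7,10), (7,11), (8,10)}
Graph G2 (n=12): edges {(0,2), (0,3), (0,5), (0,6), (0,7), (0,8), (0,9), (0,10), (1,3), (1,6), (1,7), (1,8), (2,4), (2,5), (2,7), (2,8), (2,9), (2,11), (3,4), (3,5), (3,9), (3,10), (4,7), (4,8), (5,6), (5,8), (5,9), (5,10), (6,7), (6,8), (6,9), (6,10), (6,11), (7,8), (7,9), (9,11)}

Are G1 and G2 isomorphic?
No, not isomorphic

The graphs are NOT isomorphic.

Counting triangles (3-cliques): G1 has 13, G2 has 36.
Triangle count is an isomorphism invariant, so differing triangle counts rule out isomorphism.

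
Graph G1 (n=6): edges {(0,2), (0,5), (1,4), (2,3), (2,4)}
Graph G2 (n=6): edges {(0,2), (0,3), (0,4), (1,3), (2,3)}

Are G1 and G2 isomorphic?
No, not isomorphic

The graphs are NOT isomorphic.

Degrees in G1: deg(0)=2, deg(1)=1, deg(2)=3, deg(3)=1, deg(4)=2, deg(5)=1.
Sorted degree sequence of G1: [3, 2, 2, 1, 1, 1].
Degrees in G2: deg(0)=3, deg(1)=1, deg(2)=2, deg(3)=3, deg(4)=1, deg(5)=0.
Sorted degree sequence of G2: [3, 3, 2, 1, 1, 0].
The (sorted) degree sequence is an isomorphism invariant, so since G1 and G2 have different degree sequences they cannot be isomorphic.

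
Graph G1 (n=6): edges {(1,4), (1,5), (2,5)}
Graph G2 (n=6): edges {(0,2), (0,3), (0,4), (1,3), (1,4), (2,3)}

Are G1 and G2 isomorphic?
No, not isomorphic

The graphs are NOT isomorphic.

Counting triangles (3-cliques): G1 has 0, G2 has 1.
Triangle count is an isomorphism invariant, so differing triangle counts rule out isomorphism.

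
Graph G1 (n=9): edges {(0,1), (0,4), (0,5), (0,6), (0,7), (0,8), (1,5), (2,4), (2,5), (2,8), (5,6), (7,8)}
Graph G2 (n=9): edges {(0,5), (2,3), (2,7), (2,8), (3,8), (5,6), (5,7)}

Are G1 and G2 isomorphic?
No, not isomorphic

The graphs are NOT isomorphic.

Connected components of G1: 2 component(s) with vertex sets [[3], [0, 1, 2, 4, 5, 6, 7, 8]], sizes [1, 8].
Connected components of G2: 3 component(s) with vertex sets [[1], [4], [0, 2, 3, 5, 6, 7, 8]], sizes [1, 1, 7].
The number of connected components (and the multiset of component sizes) is an isomorphism invariant — an isomorphism maps each component of G1 bijectively onto a component of G2. Since G1 has 2 component(s) and G2 has 3, they cannot be isomorphic.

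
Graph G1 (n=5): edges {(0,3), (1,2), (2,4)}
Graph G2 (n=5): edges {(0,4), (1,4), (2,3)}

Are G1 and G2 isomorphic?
Yes, isomorphic

The graphs are isomorphic.
One valid mapping φ: V(G1) → V(G2): 0→2, 1→1, 2→4, 3→3, 4→0

Verify φ preserves adjacency — for each edge of G1, its image is an edge of G2:
  (0,3) → (φ(0),φ(3)) = (2,3) ∈ E(G2) ✓
  (1,2) → (φ(1),φ(2)) = (1,4) ∈ E(G2) ✓
  (2,4) → (φ(2),φ(4)) = (0,4) ∈ E(G2) ✓
All 3 edges of G1 map to edges of G2, and |E(G1)| = |E(G2)| = 3, so φ is a bijection on edges as well as vertices. Hence G1 ≅ G2.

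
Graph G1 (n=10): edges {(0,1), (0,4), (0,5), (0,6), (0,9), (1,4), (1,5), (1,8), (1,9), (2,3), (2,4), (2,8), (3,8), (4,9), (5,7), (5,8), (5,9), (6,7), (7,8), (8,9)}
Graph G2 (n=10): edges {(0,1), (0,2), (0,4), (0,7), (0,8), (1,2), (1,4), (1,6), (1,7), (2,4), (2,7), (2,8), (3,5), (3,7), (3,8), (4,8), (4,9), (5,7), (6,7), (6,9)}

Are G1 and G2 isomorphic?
Yes, isomorphic

The graphs are isomorphic.
One valid mapping φ: V(G1) → V(G2): 0→4, 1→2, 2→3, 3→5, 4→8, 5→1, 6→9, 7→6, 8→7, 9→0

Verify φ preserves adjacency — for each edge of G1, its image is an edge of G2:
  (0,1) → (φ(0),φ(1)) = (2,4) ∈ E(G2) ✓
  (0,4) → (φ(0),φ(4)) = (4,8) ∈ E(G2) ✓
  (0,5) → (φ(0),φ(5)) = (1,4) ∈ E(G2) ✓
  (0,6) → (φ(0),φ(6)) = (4,9) ∈ E(G2) ✓
  (0,9) → (φ(0),φ(9)) = (0,4) ∈ E(G2) ✓
  (1,4) → (φ(1),φ(4)) = (2,8) ∈ E(G2) ✓
  (1,5) → (φ(1),φ(5)) = (1,2) ∈ E(G2) ✓
  (1,8) → (φ(1),φ(8)) = (2,7) ∈ E(G2) ✓
  (1,9) → (φ(1),φ(9)) = (0,2) ∈ E(G2) ✓
  (2,3) → (φ(2),φ(3)) = (3,5) ∈ E(G2) ✓
  (2,4) → (φ(2),φ(4)) = (3,8) ∈ E(G2) ✓
  (2,8) → (φ(2),φ(8)) = (3,7) ∈ E(G2) ✓
  (3,8) → (φ(3),φ(8)) = (5,7) ∈ E(G2) ✓
  (4,9) → (φ(4),φ(9)) = (0,8) ∈ E(G2) ✓
  (5,7) → (φ(5),φ(7)) = (1,6) ∈ E(G2) ✓
  (5,8) → (φ(5),φ(8)) = (1,7) ∈ E(G2) ✓
  (5,9) → (φ(5),φ(9)) = (0,1) ∈ E(G2) ✓
  (6,7) → (φ(6),φ(7)) = (6,9) ∈ E(G2) ✓
  (7,8) → (φ(7),φ(8)) = (6,7) ∈ E(G2) ✓
  (8,9) → (φ(8),φ(9)) = (0,7) ∈ E(G2) ✓
All 20 edges of G1 map to edges of G2, and |E(G1)| = |E(G2)| = 20, so φ is a bijection on edges as well as vertices. Hence G1 ≅ G2.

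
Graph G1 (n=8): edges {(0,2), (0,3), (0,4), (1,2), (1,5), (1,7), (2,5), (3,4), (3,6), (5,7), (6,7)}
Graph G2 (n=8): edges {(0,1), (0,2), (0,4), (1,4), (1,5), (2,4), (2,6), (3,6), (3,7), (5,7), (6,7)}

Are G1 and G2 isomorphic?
Yes, isomorphic

The graphs are isomorphic.
One valid mapping φ: V(G1) → V(G2): 0→6, 1→4, 2→2, 3→7, 4→3, 5→0, 6→5, 7→1

Verify φ preserves adjacency — for each edge of G1, its image is an edge of G2:
  (0,2) → (φ(0),φ(2)) = (2,6) ∈ E(G2) ✓
  (0,3) → (φ(0),φ(3)) = (6,7) ∈ E(G2) ✓
  (0,4) → (φ(0),φ(4)) = (3,6) ∈ E(G2) ✓
  (1,2) → (φ(1),φ(2)) = (2,4) ∈ E(G2) ✓
  (1,5) → (φ(1),φ(5)) = (0,4) ∈ E(G2) ✓
  (1,7) → (φ(1),φ(7)) = (1,4) ∈ E(G2) ✓
  (2,5) → (φ(2),φ(5)) = (0,2) ∈ E(G2) ✓
  (3,4) → (φ(3),φ(4)) = (3,7) ∈ E(G2) ✓
  (3,6) → (φ(3),φ(6)) = (5,7) ∈ E(G2) ✓
  (5,7) → (φ(5),φ(7)) = (0,1) ∈ E(G2) ✓
  (6,7) → (φ(6),φ(7)) = (1,5) ∈ E(G2) ✓
All 11 edges of G1 map to edges of G2, and |E(G1)| = |E(G2)| = 11, so φ is a bijection on edges as well as vertices. Hence G1 ≅ G2.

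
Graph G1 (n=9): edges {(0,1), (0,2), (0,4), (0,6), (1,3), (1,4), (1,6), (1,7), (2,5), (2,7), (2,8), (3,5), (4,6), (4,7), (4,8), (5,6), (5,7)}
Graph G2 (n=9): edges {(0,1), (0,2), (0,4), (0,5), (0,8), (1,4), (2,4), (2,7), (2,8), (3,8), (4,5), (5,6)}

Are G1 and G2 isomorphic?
No, not isomorphic

The graphs are NOT isomorphic.

Degrees in G1: deg(0)=4, deg(1)=5, deg(2)=4, deg(3)=2, deg(4)=5, deg(5)=4, deg(6)=4, deg(7)=4, deg(8)=2.
Sorted degree sequence of G1: [5, 5, 4, 4, 4, 4, 4, 2, 2].
Degrees in G2: deg(0)=5, deg(1)=2, deg(2)=4, deg(3)=1, deg(4)=4, deg(5)=3, deg(6)=1, deg(7)=1, deg(8)=3.
Sorted degree sequence of G2: [5, 4, 4, 3, 3, 2, 1, 1, 1].
The (sorted) degree sequence is an isomorphism invariant, so since G1 and G2 have different degree sequences they cannot be isomorphic.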